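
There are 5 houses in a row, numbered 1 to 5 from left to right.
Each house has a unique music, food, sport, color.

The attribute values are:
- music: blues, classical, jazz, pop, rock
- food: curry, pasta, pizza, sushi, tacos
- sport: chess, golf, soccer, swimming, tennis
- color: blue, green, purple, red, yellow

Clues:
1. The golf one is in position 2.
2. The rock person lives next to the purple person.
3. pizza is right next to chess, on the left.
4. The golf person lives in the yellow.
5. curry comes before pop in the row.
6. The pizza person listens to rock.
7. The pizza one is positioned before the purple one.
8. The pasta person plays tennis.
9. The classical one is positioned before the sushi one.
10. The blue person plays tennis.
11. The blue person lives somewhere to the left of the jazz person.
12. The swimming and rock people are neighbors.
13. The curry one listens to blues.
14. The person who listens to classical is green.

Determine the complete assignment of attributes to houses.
Solution:

House | Music | Food | Sport | Color
------------------------------------
  1   | classical | tacos | swimming | green
  2   | rock | pizza | golf | yellow
  3   | blues | curry | chess | purple
  4   | pop | pasta | tennis | blue
  5   | jazz | sushi | soccer | red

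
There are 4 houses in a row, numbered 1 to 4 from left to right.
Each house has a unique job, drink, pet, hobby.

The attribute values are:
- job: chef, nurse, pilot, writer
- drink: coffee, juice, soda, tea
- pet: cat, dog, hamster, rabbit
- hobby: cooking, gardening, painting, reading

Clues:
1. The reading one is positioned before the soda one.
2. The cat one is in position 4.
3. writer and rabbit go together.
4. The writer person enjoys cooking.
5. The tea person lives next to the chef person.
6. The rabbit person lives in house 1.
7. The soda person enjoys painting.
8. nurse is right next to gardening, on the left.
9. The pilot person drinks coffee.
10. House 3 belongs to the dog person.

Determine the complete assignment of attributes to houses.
Solution:

House | Job | Drink | Pet | Hobby
---------------------------------
  1   | writer | tea | rabbit | cooking
  2   | chef | juice | hamster | reading
  3   | nurse | soda | dog | painting
  4   | pilot | coffee | cat | gardening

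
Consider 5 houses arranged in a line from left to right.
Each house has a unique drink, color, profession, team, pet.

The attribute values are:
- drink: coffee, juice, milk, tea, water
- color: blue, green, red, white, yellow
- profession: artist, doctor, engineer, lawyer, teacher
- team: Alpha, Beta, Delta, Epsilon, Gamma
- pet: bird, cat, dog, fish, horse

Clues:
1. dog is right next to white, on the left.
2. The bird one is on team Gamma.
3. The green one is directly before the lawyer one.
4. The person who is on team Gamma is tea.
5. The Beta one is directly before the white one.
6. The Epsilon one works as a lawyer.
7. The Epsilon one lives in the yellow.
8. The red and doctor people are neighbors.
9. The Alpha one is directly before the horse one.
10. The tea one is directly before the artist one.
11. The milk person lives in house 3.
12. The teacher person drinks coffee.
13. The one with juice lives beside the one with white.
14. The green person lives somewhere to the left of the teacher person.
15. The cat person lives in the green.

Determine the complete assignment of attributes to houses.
Solution:

House | Drink | Color | Profession | Team | Pet
-----------------------------------------------
  1   | juice | red | engineer | Beta | dog
  2   | tea | white | doctor | Gamma | bird
  3   | milk | green | artist | Alpha | cat
  4   | water | yellow | lawyer | Epsilon | horse
  5   | coffee | blue | teacher | Delta | fish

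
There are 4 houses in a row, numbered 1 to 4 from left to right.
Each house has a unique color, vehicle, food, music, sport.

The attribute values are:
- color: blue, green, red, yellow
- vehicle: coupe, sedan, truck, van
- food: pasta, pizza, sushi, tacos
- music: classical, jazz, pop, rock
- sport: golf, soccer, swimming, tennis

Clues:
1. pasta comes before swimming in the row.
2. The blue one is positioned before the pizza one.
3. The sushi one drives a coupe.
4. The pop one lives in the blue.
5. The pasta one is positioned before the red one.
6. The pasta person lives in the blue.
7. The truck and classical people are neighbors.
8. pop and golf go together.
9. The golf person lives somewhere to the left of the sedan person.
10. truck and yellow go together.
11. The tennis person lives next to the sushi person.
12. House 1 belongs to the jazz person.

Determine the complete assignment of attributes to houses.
Solution:

House | Color | Vehicle | Food | Music | Sport
----------------------------------------------
  1   | yellow | truck | tacos | jazz | tennis
  2   | green | coupe | sushi | classical | soccer
  3   | blue | van | pasta | pop | golf
  4   | red | sedan | pizza | rock | swimming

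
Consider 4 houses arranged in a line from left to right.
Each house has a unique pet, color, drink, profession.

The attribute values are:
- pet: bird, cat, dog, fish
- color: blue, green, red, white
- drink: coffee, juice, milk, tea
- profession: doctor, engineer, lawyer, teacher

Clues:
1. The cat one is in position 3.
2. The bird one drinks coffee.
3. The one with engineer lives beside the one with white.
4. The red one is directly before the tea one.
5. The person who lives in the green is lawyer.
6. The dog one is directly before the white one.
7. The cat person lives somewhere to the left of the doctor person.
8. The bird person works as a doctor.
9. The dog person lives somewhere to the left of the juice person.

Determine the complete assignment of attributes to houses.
Solution:

House | Pet | Color | Drink | Profession
----------------------------------------
  1   | dog | red | milk | engineer
  2   | fish | white | tea | teacher
  3   | cat | green | juice | lawyer
  4   | bird | blue | coffee | doctor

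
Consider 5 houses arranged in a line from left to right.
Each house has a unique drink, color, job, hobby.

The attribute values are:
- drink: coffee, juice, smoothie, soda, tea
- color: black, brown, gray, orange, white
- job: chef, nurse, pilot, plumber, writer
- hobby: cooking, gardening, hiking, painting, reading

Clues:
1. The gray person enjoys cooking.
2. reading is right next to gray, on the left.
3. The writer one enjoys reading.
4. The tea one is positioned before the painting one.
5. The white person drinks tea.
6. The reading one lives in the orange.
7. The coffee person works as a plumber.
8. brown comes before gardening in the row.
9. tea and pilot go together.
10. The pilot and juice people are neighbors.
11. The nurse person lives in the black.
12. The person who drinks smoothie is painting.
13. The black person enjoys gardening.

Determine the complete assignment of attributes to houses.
Solution:

House | Drink | Color | Job | Hobby
-----------------------------------
  1   | tea | white | pilot | hiking
  2   | juice | orange | writer | reading
  3   | coffee | gray | plumber | cooking
  4   | smoothie | brown | chef | painting
  5   | soda | black | nurse | gardening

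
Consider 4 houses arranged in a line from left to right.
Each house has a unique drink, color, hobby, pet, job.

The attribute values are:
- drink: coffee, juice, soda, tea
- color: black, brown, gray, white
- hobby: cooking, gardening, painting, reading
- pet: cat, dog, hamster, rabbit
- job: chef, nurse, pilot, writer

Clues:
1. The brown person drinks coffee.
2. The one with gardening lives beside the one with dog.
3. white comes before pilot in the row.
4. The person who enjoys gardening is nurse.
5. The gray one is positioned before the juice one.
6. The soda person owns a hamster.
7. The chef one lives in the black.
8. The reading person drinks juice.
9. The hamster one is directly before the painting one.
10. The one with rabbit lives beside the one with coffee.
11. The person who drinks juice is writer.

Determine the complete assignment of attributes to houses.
Solution:

House | Drink | Color | Hobby | Pet | Job
-----------------------------------------
  1   | soda | gray | gardening | hamster | nurse
  2   | tea | black | painting | dog | chef
  3   | juice | white | reading | rabbit | writer
  4   | coffee | brown | cooking | cat | pilot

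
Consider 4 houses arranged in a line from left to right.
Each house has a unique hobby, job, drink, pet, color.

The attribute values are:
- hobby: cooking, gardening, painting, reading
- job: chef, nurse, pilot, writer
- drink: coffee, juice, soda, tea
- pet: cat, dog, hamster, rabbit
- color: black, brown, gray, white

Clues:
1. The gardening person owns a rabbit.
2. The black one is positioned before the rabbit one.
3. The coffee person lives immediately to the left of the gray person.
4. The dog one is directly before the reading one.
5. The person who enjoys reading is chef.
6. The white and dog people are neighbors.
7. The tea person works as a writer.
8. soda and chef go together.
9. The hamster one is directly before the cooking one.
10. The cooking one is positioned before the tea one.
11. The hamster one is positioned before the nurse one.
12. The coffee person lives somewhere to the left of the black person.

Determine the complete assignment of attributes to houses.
Solution:

House | Hobby | Job | Drink | Pet | Color
-----------------------------------------
  1   | painting | pilot | coffee | hamster | white
  2   | cooking | nurse | juice | dog | gray
  3   | reading | chef | soda | cat | black
  4   | gardening | writer | tea | rabbit | brown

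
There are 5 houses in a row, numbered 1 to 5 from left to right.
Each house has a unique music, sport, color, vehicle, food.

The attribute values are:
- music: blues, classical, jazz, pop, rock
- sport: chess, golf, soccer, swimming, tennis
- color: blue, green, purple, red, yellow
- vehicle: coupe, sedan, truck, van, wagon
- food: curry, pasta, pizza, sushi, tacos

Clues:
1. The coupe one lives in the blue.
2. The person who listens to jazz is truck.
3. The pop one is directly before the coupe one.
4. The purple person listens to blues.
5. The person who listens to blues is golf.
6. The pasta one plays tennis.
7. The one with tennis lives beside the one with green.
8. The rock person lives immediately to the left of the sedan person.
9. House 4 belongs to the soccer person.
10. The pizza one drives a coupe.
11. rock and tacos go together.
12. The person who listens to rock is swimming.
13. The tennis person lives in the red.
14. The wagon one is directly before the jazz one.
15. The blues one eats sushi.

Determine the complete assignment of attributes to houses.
Solution:

House | Music | Sport | Color | Vehicle | Food
----------------------------------------------
  1   | blues | golf | purple | wagon | sushi
  2   | jazz | tennis | red | truck | pasta
  3   | rock | swimming | green | van | tacos
  4   | pop | soccer | yellow | sedan | curry
  5   | classical | chess | blue | coupe | pizza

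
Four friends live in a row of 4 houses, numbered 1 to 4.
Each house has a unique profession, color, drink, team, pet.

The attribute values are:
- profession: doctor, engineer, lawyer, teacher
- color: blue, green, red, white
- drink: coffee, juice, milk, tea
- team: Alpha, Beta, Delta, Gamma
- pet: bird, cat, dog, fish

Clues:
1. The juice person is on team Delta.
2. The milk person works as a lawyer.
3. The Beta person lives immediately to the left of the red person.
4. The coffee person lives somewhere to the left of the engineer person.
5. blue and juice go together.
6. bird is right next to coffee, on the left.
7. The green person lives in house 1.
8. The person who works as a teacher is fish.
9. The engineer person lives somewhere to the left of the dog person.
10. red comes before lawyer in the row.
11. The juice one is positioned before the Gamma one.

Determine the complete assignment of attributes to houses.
Solution:

House | Profession | Color | Drink | Team | Pet
-----------------------------------------------
  1   | doctor | green | tea | Beta | bird
  2   | teacher | red | coffee | Alpha | fish
  3   | engineer | blue | juice | Delta | cat
  4   | lawyer | white | milk | Gamma | dog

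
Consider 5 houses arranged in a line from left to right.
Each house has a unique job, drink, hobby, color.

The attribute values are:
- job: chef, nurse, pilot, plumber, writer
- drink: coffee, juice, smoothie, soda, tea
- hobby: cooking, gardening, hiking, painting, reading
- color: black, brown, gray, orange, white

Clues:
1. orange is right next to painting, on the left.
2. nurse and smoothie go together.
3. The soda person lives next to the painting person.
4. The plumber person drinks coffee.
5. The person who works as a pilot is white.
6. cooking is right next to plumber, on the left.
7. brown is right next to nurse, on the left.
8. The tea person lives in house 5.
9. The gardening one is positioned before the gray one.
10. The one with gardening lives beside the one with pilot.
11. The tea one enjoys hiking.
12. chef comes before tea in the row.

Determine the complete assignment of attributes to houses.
Solution:

House | Job | Drink | Hobby | Color
-----------------------------------
  1   | chef | soda | cooking | orange
  2   | plumber | coffee | painting | brown
  3   | nurse | smoothie | gardening | black
  4   | pilot | juice | reading | white
  5   | writer | tea | hiking | gray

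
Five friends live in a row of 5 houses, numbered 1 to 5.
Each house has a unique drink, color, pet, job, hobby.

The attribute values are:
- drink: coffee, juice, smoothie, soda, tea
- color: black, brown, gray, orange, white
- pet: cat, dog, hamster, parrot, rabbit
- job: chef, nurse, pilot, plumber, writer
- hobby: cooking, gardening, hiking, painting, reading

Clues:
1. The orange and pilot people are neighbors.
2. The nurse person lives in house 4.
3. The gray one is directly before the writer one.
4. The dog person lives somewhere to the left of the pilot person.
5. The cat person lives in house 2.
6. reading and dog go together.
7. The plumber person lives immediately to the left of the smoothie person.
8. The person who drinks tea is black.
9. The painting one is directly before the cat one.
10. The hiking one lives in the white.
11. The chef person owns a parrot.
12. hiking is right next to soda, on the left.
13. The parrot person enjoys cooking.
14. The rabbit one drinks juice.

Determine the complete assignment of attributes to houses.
Solution:

House | Drink | Color | Pet | Job | Hobby
-----------------------------------------
  1   | juice | gray | rabbit | plumber | painting
  2   | smoothie | white | cat | writer | hiking
  3   | soda | brown | parrot | chef | cooking
  4   | coffee | orange | dog | nurse | reading
  5   | tea | black | hamster | pilot | gardening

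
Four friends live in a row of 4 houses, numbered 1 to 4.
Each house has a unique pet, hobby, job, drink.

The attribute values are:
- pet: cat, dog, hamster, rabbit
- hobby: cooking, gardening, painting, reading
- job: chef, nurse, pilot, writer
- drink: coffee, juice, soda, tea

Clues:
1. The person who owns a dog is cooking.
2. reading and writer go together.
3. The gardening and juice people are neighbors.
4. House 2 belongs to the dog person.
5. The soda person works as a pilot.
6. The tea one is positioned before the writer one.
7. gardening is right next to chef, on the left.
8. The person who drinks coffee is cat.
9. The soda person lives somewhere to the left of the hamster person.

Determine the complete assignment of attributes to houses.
Solution:

House | Pet | Hobby | Job | Drink
---------------------------------
  1   | rabbit | gardening | pilot | soda
  2   | dog | cooking | chef | juice
  3   | hamster | painting | nurse | tea
  4   | cat | reading | writer | coffee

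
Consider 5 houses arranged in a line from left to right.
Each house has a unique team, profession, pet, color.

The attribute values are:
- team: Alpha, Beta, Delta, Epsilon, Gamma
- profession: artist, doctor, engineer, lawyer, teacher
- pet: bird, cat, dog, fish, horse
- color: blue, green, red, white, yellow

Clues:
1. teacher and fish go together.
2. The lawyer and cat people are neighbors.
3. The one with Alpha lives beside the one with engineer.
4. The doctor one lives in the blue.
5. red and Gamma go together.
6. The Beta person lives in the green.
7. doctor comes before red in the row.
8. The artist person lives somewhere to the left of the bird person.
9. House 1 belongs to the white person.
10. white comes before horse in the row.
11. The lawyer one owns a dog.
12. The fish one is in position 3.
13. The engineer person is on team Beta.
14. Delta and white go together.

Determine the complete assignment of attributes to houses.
Solution:

House | Team | Profession | Pet | Color
---------------------------------------
  1   | Delta | lawyer | dog | white
  2   | Epsilon | doctor | cat | blue
  3   | Gamma | teacher | fish | red
  4   | Alpha | artist | horse | yellow
  5   | Beta | engineer | bird | green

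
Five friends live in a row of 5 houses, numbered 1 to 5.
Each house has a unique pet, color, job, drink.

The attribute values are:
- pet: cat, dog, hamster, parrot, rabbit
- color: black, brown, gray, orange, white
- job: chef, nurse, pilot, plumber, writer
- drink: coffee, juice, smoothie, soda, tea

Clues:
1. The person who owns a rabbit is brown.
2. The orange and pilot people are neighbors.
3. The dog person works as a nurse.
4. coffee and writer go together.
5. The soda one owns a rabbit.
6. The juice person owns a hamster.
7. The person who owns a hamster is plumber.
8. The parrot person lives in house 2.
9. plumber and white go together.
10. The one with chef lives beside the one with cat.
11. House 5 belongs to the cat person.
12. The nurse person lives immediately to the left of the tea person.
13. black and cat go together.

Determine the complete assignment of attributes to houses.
Solution:

House | Pet | Color | Job | Drink
---------------------------------
  1   | dog | orange | nurse | smoothie
  2   | parrot | gray | pilot | tea
  3   | hamster | white | plumber | juice
  4   | rabbit | brown | chef | soda
  5   | cat | black | writer | coffee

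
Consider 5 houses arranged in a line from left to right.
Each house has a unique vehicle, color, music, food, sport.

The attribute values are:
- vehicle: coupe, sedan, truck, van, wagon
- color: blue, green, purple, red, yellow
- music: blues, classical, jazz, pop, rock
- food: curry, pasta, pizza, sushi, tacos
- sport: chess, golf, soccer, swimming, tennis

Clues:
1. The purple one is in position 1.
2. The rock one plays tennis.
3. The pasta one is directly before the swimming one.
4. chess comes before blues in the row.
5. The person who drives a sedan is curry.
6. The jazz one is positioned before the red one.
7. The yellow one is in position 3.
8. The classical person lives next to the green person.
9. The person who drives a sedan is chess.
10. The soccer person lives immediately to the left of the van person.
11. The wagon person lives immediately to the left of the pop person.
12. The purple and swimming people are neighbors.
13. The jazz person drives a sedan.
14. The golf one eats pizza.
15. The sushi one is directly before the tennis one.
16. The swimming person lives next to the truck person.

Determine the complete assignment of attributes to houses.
Solution:

House | Vehicle | Color | Music | Food | Sport
----------------------------------------------
  1   | wagon | purple | classical | pasta | soccer
  2   | van | green | pop | sushi | swimming
  3   | truck | yellow | rock | tacos | tennis
  4   | sedan | blue | jazz | curry | chess
  5   | coupe | red | blues | pizza | golf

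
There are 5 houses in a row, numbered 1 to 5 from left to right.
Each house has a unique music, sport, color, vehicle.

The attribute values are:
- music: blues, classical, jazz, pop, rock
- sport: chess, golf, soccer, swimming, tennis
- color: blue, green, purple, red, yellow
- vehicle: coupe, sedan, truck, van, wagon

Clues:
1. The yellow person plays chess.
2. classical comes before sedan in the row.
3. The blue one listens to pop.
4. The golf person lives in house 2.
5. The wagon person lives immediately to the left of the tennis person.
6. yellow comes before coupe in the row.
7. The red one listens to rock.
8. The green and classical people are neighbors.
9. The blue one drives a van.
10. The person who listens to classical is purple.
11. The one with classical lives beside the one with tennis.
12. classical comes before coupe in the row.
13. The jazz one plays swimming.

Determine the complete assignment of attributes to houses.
Solution:

House | Music | Sport | Color | Vehicle
---------------------------------------
  1   | jazz | swimming | green | truck
  2   | classical | golf | purple | wagon
  3   | pop | tennis | blue | van
  4   | blues | chess | yellow | sedan
  5   | rock | soccer | red | coupe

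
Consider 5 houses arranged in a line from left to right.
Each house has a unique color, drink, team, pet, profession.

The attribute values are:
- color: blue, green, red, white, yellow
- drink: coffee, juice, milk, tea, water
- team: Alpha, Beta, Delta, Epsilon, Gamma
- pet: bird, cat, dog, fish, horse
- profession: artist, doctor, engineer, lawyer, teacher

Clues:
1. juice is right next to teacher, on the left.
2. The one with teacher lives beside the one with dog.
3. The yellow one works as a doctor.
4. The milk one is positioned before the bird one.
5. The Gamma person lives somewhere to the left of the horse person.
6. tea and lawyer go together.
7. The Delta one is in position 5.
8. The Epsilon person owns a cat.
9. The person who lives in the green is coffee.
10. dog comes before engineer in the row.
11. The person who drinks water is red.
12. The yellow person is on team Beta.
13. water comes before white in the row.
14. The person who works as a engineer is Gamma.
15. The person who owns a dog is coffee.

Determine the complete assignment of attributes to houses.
Solution:

House | Color | Drink | Team | Pet | Profession
-----------------------------------------------
  1   | yellow | juice | Beta | fish | doctor
  2   | blue | milk | Epsilon | cat | teacher
  3   | green | coffee | Alpha | dog | artist
  4   | red | water | Gamma | bird | engineer
  5   | white | tea | Delta | horse | lawyer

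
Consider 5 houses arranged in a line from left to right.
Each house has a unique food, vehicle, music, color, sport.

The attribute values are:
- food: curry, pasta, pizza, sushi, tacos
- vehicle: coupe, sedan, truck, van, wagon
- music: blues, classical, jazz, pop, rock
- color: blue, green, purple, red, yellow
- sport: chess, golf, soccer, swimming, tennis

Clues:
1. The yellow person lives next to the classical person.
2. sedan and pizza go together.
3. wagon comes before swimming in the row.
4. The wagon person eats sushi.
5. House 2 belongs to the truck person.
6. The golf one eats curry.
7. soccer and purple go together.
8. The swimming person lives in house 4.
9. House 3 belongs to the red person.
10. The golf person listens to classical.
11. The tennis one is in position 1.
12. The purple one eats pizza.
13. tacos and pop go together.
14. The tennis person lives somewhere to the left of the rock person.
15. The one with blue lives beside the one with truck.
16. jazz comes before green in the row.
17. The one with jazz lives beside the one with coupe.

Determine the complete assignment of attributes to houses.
Solution:

House | Food | Vehicle | Music | Color | Sport
----------------------------------------------
  1   | sushi | wagon | blues | blue | tennis
  2   | pasta | truck | jazz | yellow | chess
  3   | curry | coupe | classical | red | golf
  4   | tacos | van | pop | green | swimming
  5   | pizza | sedan | rock | purple | soccer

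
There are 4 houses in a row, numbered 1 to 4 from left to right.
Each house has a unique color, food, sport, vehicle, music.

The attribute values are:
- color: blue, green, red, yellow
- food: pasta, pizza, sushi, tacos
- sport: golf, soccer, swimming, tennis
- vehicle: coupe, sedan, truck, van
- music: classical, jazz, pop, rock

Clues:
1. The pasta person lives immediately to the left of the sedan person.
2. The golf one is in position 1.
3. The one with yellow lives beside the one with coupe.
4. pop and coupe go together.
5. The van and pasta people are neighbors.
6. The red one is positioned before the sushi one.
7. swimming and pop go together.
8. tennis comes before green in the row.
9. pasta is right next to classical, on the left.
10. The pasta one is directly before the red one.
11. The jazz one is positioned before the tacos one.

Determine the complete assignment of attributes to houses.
Solution:

House | Color | Food | Sport | Vehicle | Music
----------------------------------------------
  1   | yellow | pizza | golf | van | jazz
  2   | blue | pasta | swimming | coupe | pop
  3   | red | tacos | tennis | sedan | classical
  4   | green | sushi | soccer | truck | rock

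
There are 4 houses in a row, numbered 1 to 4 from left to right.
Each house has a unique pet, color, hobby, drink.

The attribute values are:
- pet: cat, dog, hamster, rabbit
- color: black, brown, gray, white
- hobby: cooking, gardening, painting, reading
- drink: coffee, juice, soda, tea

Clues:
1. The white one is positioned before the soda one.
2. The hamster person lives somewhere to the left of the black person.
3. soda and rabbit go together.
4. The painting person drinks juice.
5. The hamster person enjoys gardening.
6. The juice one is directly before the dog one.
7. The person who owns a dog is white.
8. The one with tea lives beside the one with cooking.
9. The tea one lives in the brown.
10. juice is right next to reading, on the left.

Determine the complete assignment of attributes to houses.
Solution:

House | Pet | Color | Hobby | Drink
-----------------------------------
  1   | cat | gray | painting | juice
  2   | dog | white | reading | coffee
  3   | hamster | brown | gardening | tea
  4   | rabbit | black | cooking | soda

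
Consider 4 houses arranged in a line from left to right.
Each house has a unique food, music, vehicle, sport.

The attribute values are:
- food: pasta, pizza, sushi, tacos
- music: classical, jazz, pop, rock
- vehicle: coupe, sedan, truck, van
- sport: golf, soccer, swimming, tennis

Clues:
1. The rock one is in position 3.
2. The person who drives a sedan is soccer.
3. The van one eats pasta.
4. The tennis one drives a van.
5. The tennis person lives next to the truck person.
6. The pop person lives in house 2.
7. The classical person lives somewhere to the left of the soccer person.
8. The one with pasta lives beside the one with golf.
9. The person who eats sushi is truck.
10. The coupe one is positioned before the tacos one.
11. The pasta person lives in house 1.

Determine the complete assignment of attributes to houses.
Solution:

House | Food | Music | Vehicle | Sport
--------------------------------------
  1   | pasta | classical | van | tennis
  2   | sushi | pop | truck | golf
  3   | pizza | rock | coupe | swimming
  4   | tacos | jazz | sedan | soccer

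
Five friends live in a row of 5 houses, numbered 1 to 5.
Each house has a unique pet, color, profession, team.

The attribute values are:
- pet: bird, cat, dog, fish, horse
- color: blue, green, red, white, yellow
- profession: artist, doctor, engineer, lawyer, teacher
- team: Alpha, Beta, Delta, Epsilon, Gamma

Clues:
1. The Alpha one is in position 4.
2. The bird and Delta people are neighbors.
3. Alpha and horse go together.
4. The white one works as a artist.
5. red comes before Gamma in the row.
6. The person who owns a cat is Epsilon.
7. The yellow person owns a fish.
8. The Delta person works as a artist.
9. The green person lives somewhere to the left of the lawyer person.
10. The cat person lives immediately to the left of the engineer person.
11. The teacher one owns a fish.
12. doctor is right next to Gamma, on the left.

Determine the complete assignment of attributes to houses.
Solution:

House | Pet | Color | Profession | Team
---------------------------------------
  1   | cat | red | doctor | Epsilon
  2   | bird | green | engineer | Gamma
  3   | dog | white | artist | Delta
  4   | horse | blue | lawyer | Alpha
  5   | fish | yellow | teacher | Beta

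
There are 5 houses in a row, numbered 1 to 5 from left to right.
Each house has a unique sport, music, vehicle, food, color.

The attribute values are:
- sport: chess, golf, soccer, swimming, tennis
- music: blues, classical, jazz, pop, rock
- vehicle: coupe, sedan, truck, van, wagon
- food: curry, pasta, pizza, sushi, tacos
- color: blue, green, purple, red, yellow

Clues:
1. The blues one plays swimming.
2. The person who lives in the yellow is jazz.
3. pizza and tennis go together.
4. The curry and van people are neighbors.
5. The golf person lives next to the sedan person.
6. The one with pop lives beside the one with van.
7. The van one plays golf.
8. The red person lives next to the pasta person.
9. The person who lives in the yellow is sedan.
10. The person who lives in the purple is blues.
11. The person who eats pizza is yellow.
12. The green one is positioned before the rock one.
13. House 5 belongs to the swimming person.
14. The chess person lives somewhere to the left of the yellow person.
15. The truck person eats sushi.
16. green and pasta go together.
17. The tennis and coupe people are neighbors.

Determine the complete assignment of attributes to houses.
Solution:

House | Sport | Music | Vehicle | Food | Color
----------------------------------------------
  1   | chess | pop | wagon | curry | red
  2   | golf | classical | van | pasta | green
  3   | tennis | jazz | sedan | pizza | yellow
  4   | soccer | rock | coupe | tacos | blue
  5   | swimming | blues | truck | sushi | purple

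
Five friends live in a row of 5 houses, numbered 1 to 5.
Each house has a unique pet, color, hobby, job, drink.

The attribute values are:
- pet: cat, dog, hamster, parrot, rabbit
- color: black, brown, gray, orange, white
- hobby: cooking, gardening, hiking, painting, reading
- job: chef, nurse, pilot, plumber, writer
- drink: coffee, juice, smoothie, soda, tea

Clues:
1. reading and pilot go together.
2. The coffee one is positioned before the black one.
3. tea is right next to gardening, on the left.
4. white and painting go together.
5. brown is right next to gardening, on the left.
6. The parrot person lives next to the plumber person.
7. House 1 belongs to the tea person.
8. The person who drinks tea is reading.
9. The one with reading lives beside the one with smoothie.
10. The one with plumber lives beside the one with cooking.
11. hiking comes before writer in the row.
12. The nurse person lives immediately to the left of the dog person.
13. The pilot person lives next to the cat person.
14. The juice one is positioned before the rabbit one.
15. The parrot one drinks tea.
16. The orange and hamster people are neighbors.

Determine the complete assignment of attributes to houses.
Solution:

House | Pet | Color | Hobby | Job | Drink
-----------------------------------------
  1   | parrot | brown | reading | pilot | tea
  2   | cat | orange | gardening | plumber | smoothie
  3   | hamster | gray | cooking | nurse | coffee
  4   | dog | black | hiking | chef | juice
  5   | rabbit | white | painting | writer | soda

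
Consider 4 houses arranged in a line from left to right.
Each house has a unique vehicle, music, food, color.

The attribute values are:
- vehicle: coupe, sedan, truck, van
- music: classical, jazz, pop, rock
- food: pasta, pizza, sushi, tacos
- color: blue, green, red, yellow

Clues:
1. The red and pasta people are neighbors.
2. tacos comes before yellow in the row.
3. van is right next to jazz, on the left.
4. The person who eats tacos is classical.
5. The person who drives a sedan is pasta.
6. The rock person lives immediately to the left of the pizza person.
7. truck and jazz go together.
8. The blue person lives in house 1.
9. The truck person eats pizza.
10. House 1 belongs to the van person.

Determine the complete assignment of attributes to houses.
Solution:

House | Vehicle | Music | Food | Color
--------------------------------------
  1   | van | rock | sushi | blue
  2   | truck | jazz | pizza | green
  3   | coupe | classical | tacos | red
  4   | sedan | pop | pasta | yellow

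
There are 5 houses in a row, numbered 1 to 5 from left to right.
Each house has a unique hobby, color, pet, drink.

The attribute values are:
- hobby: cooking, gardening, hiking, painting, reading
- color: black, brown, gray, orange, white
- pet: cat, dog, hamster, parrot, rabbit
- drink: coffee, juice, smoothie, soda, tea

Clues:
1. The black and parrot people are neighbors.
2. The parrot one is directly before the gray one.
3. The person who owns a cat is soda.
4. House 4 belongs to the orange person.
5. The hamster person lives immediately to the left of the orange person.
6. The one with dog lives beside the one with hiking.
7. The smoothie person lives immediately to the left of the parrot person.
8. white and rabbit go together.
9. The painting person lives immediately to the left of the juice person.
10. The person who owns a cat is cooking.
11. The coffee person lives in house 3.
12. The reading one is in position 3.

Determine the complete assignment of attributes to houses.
Solution:

House | Hobby | Color | Pet | Drink
-----------------------------------
  1   | painting | black | dog | smoothie
  2   | hiking | brown | parrot | juice
  3   | reading | gray | hamster | coffee
  4   | cooking | orange | cat | soda
  5   | gardening | white | rabbit | tea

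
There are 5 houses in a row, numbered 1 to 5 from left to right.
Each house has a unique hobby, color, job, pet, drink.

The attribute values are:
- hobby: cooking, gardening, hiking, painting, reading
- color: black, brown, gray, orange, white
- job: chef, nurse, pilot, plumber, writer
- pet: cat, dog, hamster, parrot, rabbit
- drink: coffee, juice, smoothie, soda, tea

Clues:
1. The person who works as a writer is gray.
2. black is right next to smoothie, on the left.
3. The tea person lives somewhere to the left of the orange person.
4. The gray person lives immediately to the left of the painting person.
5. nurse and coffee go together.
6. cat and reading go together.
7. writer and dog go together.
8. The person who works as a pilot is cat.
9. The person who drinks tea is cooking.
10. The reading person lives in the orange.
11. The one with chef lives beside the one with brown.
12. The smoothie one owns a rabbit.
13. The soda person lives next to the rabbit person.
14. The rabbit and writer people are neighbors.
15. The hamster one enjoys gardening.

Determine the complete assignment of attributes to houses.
Solution:

House | Hobby | Color | Job | Pet | Drink
-----------------------------------------
  1   | gardening | black | chef | hamster | soda
  2   | hiking | brown | plumber | rabbit | smoothie
  3   | cooking | gray | writer | dog | tea
  4   | painting | white | nurse | parrot | coffee
  5   | reading | orange | pilot | cat | juice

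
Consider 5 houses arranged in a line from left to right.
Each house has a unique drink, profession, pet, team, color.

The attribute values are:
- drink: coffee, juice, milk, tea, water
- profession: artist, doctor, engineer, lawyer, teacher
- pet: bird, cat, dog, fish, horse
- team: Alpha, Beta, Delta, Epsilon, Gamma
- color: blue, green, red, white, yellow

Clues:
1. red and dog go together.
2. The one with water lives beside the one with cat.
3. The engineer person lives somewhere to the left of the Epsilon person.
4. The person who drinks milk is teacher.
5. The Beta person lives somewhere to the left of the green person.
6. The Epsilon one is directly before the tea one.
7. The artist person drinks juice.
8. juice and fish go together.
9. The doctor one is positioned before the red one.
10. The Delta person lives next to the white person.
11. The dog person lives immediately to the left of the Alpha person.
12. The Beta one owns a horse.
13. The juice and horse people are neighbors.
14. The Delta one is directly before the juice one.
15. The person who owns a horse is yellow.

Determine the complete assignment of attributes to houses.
Solution:

House | Drink | Profession | Pet | Team | Color
-----------------------------------------------
  1   | coffee | engineer | bird | Delta | blue
  2   | juice | artist | fish | Epsilon | white
  3   | tea | doctor | horse | Beta | yellow
  4   | water | lawyer | dog | Gamma | red
  5   | milk | teacher | cat | Alpha | green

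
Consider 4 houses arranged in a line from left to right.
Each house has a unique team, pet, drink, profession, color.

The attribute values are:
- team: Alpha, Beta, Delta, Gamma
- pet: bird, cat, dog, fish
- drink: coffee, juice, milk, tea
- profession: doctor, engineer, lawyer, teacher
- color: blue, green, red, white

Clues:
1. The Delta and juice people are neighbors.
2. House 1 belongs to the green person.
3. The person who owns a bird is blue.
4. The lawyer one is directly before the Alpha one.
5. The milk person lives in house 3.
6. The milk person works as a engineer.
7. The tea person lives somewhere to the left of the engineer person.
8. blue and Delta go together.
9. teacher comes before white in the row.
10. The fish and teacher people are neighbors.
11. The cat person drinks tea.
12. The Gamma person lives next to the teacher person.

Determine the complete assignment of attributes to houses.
Solution:

House | Team | Pet | Drink | Profession | Color
-----------------------------------------------
  1   | Gamma | fish | coffee | lawyer | green
  2   | Alpha | cat | tea | teacher | red
  3   | Delta | bird | milk | engineer | blue
  4   | Beta | dog | juice | doctor | white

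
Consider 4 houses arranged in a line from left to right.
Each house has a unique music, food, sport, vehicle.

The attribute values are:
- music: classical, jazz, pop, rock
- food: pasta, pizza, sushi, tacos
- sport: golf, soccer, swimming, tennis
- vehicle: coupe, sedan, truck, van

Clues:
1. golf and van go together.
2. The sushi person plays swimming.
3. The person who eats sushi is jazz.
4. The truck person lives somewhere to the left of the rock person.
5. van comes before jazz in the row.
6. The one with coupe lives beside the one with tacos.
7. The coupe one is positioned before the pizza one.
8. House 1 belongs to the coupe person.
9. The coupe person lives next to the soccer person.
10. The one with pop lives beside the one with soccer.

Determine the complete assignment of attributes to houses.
Solution:

House | Music | Food | Sport | Vehicle
--------------------------------------
  1   | pop | pasta | tennis | coupe
  2   | classical | tacos | soccer | truck
  3   | rock | pizza | golf | van
  4   | jazz | sushi | swimming | sedan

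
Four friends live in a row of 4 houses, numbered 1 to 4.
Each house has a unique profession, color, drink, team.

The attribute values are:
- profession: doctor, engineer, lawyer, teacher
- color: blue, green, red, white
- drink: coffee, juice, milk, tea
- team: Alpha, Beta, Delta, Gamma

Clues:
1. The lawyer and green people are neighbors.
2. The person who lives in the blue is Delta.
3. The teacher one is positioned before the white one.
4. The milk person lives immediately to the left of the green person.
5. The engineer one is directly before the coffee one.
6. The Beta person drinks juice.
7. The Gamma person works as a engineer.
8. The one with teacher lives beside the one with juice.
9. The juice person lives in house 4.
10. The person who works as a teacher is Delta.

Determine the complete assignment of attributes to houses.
Solution:

House | Profession | Color | Drink | Team
-----------------------------------------
  1   | lawyer | red | milk | Alpha
  2   | engineer | green | tea | Gamma
  3   | teacher | blue | coffee | Delta
  4   | doctor | white | juice | Beta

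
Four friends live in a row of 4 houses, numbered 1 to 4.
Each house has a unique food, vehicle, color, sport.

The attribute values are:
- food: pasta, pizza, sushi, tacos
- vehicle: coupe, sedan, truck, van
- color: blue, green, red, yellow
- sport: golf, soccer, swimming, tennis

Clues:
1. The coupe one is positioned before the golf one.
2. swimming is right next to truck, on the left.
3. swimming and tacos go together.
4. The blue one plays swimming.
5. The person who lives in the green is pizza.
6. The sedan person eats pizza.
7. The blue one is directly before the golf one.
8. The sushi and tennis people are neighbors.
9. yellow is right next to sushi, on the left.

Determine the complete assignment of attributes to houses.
Solution:

House | Food | Vehicle | Color | Sport
--------------------------------------
  1   | tacos | coupe | blue | swimming
  2   | pasta | truck | yellow | golf
  3   | sushi | van | red | soccer
  4   | pizza | sedan | green | tennis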